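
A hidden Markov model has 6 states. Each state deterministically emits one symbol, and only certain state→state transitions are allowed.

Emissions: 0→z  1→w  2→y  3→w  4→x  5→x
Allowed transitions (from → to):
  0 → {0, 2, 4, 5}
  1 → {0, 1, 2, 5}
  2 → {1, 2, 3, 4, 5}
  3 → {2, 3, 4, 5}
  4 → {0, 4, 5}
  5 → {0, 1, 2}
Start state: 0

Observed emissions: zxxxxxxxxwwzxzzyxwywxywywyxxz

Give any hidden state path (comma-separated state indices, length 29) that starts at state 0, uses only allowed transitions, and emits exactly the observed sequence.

  [0] z  {0}  => 0  start
  [1] x  {4,5}  => 4  0->4 ok
  [2] x  {4,5}  => 4  4->4 ok
  [3] x  {4,5}  => 4  4->4 ok
  [4] x  {4,5}  => 4  4->4 ok
  [5] x  {4,5}  => 4  4->4 ok
  [6] x  {4,5}  => 4  4->4 ok
  [7] x  {4,5}  => 4  4->4 ok
  [8] x  {4,5}  => 5  4->5 ok
  [9] w  {1,3}  => 1  5->1 ok
  [10] w  {1,3}  => 1  1->1 ok
  [11] z  {0}  => 0  1->0 ok
  [12] x  {4,5}  => 5  0->5 ok
  [13] z  {0}  => 0  5->0 ok
  [14] z  {0}  => 0  0->0 ok
  [15] y  {2}  => 2  0->2 ok
  [16] x  {4,5}  => 5  2->5 ok
  [17] w  {1,3}  => 1  5->1 ok
  [18] y  {2}  => 2  1->2 ok
  [19] w  {1,3}  => 3  2->3 ok
  [20] x  {4,5}  => 5  3->5 ok
  [21] y  {2}  => 2  5->2 ok
  [22] w  {1,3}  => 3  2->3 ok
  [23] y  {2}  => 2  3->2 ok
  [24] w  {1,3}  => 3  2->3 ok
  [25] y  {2}  => 2  3->2 ok
  [26] x  {4,5}  => 4  2->4 ok
  [27] x  {4,5}  => 5  4->5 ok
  [28] z  {0}  => 0  5->0 ok

0,4,4,4,4,4,4,4,5,1,1,0,5,0,0,2,5,1,2,3,5,2,3,2,3,2,4,5,0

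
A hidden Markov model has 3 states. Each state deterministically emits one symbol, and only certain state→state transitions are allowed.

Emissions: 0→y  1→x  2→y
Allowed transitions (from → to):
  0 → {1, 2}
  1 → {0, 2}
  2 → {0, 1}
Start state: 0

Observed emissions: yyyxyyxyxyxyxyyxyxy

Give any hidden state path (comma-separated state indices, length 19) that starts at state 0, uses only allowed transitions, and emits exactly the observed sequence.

0,2,0,1,0,2,1,0,1,2,1,2,1,2,0,1,2,1,0

  [0] y  {0,2}  => 0  start
  [1] y  {0,2}  => 2  0->2 ok
  [2] y  {0,2}  => 0  2->0 ok
  [3] x  {1}  => 1  0->1 ok
  [4] y  {0,2}  => 0  1->0 ok
  [5] y  {0,2}  => 2  0->2 ok
  [6] x  {1}  => 1  2->1 ok
  [7] y  {0,2}  => 0  1->0 ok
  [8] x  {1}  => 1  0->1 ok
  [9] y  {0,2}  => 2  1->2 ok
  [10] x  {1}  => 1  2->1 ok
  [11] y  {0,2}  => 2  1->2 ok
  [12] x  {1}  => 1  2->1 ok
  [13] y  {0,2}  => 2  1->2 ok
  [14] y  {0,2}  => 0  2->0 ok
  [15] x  {1}  => 1  0->1 ok
  [16] y  {0,2}  => 2  1->2 ok
  [17] x  {1}  => 1  2->1 ok
  [18] y  {0,2}  => 0  1->0 ok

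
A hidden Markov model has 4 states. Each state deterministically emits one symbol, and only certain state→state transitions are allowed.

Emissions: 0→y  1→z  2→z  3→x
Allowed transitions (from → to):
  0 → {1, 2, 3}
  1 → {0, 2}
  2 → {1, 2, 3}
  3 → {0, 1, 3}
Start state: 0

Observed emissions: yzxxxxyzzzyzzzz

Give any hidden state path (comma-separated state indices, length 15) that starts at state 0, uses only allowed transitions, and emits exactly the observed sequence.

0,2,3,3,3,3,0,1,2,1,0,1,2,1,2

  0: obs=y cand={0} pick 0 [start]
  1: obs=z cand={1,2} pick 2 [0->2 ok]
  2: obs=x cand={3} pick 3 [2->3 ok]
  3: obs=x cand={3} pick 3 [3->3 ok]
  4: obs=x cand={3} pick 3 [3->3 ok]
  5: obs=x cand={3} pick 3 [3->3 ok]
  6: obs=y cand={0} pick 0 [3->0 ok]
  7: obs=z cand={1,2} pick 1 [0->1 ok]
  8: obs=z cand={1,2} pick 2 [1->2 ok]
  9: obs=z cand={1,2} pick 1 [2->1 ok]
  10: obs=y cand={0} pick 0 [1->0 ok]
  11: obs=z cand={1,2} pick 1 [0->1 ok]
  12: obs=z cand={1,2} pick 2 [1->2 ok]
  13: obs=z cand={1,2} pick 1 [2->1 ok]
  14: obs=z cand={1,2} pick 2 [1->2 ok]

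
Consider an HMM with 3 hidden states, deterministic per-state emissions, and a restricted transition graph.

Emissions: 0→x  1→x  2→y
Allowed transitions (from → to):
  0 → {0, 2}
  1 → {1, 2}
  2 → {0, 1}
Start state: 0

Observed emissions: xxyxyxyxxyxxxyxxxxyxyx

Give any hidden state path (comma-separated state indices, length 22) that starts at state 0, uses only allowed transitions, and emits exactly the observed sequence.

  t0 'x' -> {0,1}, take 0 (start)
  t1 'x' -> {0,1}, take 0 (0->0 ok)
  t2 'y' -> {2}, take 2 (0->2 ok)
  t3 'x' -> {0,1}, take 0 (2->0 ok)
  t4 'y' -> {2}, take 2 (0->2 ok)
  t5 'x' -> {0,1}, take 1 (2->1 ok)
  t6 'y' -> {2}, take 2 (1->2 ok)
  t7 'x' -> {0,1}, take 0 (2->0 ok)
  t8 'x' -> {0,1}, take 0 (0->0 ok)
  t9 'y' -> {2}, take 2 (0->2 ok)
  t10 'x' -> {0,1}, take 1 (2->1 ok)
  t11 'x' -> {0,1}, take 1 (1->1 ok)
  t12 'x' -> {0,1}, take 1 (1->1 ok)
  t13 'y' -> {2}, take 2 (1->2 ok)
  t14 'x' -> {0,1}, take 1 (2->1 ok)
  t15 'x' -> {0,1}, take 1 (1->1 ok)
  t16 'x' -> {0,1}, take 1 (1->1 ok)
  t17 'x' -> {0,1}, take 1 (1->1 ok)
  t18 'y' -> {2}, take 2 (1->2 ok)
  t19 'x' -> {0,1}, take 1 (2->1 ok)
  t20 'y' -> {2}, take 2 (1->2 ok)
  t21 'x' -> {0,1}, take 1 (2->1 ok)

0,0,2,0,2,1,2,0,0,2,1,1,1,2,1,1,1,1,2,1,2,1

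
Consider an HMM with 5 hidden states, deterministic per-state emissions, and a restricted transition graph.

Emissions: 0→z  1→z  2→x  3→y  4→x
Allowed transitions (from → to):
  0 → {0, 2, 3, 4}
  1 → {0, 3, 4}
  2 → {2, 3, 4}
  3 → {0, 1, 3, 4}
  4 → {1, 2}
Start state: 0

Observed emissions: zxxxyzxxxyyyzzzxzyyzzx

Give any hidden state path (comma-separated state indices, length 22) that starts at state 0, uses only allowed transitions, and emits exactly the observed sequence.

0,2,4,2,3,1,4,2,2,3,3,3,1,0,0,4,1,3,3,0,0,2

  [0] z  {0,1}  => 0  start
  [1] x  {2,4}  => 2  0->2 ok
  [2] x  {2,4}  => 4  2->4 ok
  [3] x  {2,4}  => 2  4->2 ok
  [4] y  {3}  => 3  2->3 ok
  [5] z  {0,1}  => 1  3->1 ok
  [6] x  {2,4}  => 4  1->4 ok
  [7] x  {2,4}  => 2  4->2 ok
  [8] x  {2,4}  => 2  2->2 ok
  [9] y  {3}  => 3  2->3 ok
  [10] y  {3}  => 3  3->3 ok
  [11] y  {3}  => 3  3->3 ok
  [12] z  {0,1}  => 1  3->1 ok
  [13] z  {0,1}  => 0  1->0 ok
  [14] z  {0,1}  => 0  0->0 ok
  [15] x  {2,4}  => 4  0->4 ok
  [16] z  {0,1}  => 1  4->1 ok
  [17] y  {3}  => 3  1->3 ok
  [18] y  {3}  => 3  3->3 ok
  [19] z  {0,1}  => 0  3->0 ok
  [20] z  {0,1}  => 0  0->0 ok
  [21] x  {2,4}  => 2  0->2 ok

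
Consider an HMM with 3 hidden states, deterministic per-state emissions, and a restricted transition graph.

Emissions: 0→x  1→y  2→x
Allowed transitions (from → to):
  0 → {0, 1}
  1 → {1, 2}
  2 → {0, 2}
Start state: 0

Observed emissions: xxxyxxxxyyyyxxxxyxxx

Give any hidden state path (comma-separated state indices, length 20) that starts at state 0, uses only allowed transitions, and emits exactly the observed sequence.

  pos 0: x in {0,2}, choose 0; start
  pos 1: x in {0,2}, choose 0; 0->0 ok
  pos 2: x in {0,2}, choose 0; 0->0 ok
  pos 3: y in {1}, choose 1; 0->1 ok
  pos 4: x in {0,2}, choose 2; 1->2 ok
  pos 5: x in {0,2}, choose 2; 2->2 ok
  pos 6: x in {0,2}, choose 2; 2->2 ok
  pos 7: x in {0,2}, choose 0; 2->0 ok
  pos 8: y in {1}, choose 1; 0->1 ok
  pos 9: y in {1}, choose 1; 1->1 ok
  pos 10: y in {1}, choose 1; 1->1 ok
  pos 11: y in {1}, choose 1; 1->1 ok
  pos 12: x in {0,2}, choose 2; 1->2 ok
  pos 13: x in {0,2}, choose 2; 2->2 ok
  pos 14: x in {0,2}, choose 2; 2->2 ok
  pos 15: x in {0,2}, choose 0; 2->0 ok
  pos 16: y in {1}, choose 1; 0->1 ok
  pos 17: x in {0,2}, choose 2; 1->2 ok
  pos 18: x in {0,2}, choose 2; 2->2 ok
  pos 19: x in {0,2}, choose 2; 2->2 ok

0,0,0,1,2,2,2,0,1,1,1,1,2,2,2,0,1,2,2,2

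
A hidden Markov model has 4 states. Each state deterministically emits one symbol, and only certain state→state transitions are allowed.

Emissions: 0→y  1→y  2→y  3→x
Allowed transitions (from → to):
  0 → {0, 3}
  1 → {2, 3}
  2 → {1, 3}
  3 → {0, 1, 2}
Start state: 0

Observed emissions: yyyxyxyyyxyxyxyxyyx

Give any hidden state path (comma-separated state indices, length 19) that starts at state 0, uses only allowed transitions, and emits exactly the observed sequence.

0,0,0,3,1,3,0,0,0,3,1,3,2,3,2,3,0,0,3

  [0] y  {0,1,2}  => 0  start
  [1] y  {0,1,2}  => 0  0->0 ok
  [2] y  {0,1,2}  => 0  0->0 ok
  [3] x  {3}  => 3  0->3 ok
  [4] y  {0,1,2}  => 1  3->1 ok
  [5] x  {3}  => 3  1->3 ok
  [6] y  {0,1,2}  => 0  3->0 ok
  [7] y  {0,1,2}  => 0  0->0 ok
  [8] y  {0,1,2}  => 0  0->0 ok
  [9] x  {3}  => 3  0->3 ok
  [10] y  {0,1,2}  => 1  3->1 ok
  [11] x  {3}  => 3  1->3 ok
  [12] y  {0,1,2}  => 2  3->2 ok
  [13] x  {3}  => 3  2->3 ok
  [14] y  {0,1,2}  => 2  3->2 ok
  [15] x  {3}  => 3  2->3 ok
  [16] y  {0,1,2}  => 0  3->0 ok
  [17] y  {0,1,2}  => 0  0->0 ok
  [18] x  {3}  => 3  0->3 ok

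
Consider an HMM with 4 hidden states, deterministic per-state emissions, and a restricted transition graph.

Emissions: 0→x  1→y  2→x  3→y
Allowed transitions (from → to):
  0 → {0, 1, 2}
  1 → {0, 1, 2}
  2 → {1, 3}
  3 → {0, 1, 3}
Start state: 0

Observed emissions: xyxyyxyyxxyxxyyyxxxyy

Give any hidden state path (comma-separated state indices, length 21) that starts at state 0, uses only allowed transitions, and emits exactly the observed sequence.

  0: obs=x cand={0,2} pick 0 [start]
  1: obs=y cand={1,3} pick 1 [0->1 ok]
  2: obs=x cand={0,2} pick 0 [1->0 ok]
  3: obs=y cand={1,3} pick 1 [0->1 ok]
  4: obs=y cand={1,3} pick 1 [1->1 ok]
  5: obs=x cand={0,2} pick 0 [1->0 ok]
  6: obs=y cand={1,3} pick 1 [0->1 ok]
  7: obs=y cand={1,3} pick 1 [1->1 ok]
  8: obs=x cand={0,2} pick 0 [1->0 ok]
  9: obs=x cand={0,2} pick 0 [0->0 ok]
  10: obs=y cand={1,3} pick 1 [0->1 ok]
  11: obs=x cand={0,2} pick 0 [1->0 ok]
  12: obs=x cand={0,2} pick 0 [0->0 ok]
  13: obs=y cand={1,3} pick 1 [0->1 ok]
  14: obs=y cand={1,3} pick 1 [1->1 ok]
  15: obs=y cand={1,3} pick 1 [1->1 ok]
  16: obs=x cand={0,2} pick 0 [1->0 ok]
  17: obs=x cand={0,2} pick 0 [0->0 ok]
  18: obs=x cand={0,2} pick 2 [0->2 ok]
  19: obs=y cand={1,3} pick 3 [2->3 ok]
  20: obs=y cand={1,3} pick 1 [3->1 ok]

0,1,0,1,1,0,1,1,0,0,1,0,0,1,1,1,0,0,2,3,1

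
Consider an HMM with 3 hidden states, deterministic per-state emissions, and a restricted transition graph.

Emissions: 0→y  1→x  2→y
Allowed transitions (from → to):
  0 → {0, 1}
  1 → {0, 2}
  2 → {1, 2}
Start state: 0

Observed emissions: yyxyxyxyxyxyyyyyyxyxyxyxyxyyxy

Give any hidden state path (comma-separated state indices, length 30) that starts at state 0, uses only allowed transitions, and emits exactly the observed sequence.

  pos 0: y in {0,2}, choose 0; start
  pos 1: y in {0,2}, choose 0; 0->0 ok
  pos 2: x in {1}, choose 1; 0->1 ok
  pos 3: y in {0,2}, choose 0; 1->0 ok
  pos 4: x in {1}, choose 1; 0->1 ok
  pos 5: y in {0,2}, choose 0; 1->0 ok
  pos 6: x in {1}, choose 1; 0->1 ok
  pos 7: y in {0,2}, choose 2; 1->2 ok
  pos 8: x in {1}, choose 1; 2->1 ok
  pos 9: y in {0,2}, choose 2; 1->2 ok
  pos 10: x in {1}, choose 1; 2->1 ok
  pos 11: y in {0,2}, choose 0; 1->0 ok
  pos 12: y in {0,2}, choose 0; 0->0 ok
  pos 13: y in {0,2}, choose 0; 0->0 ok
  pos 14: y in {0,2}, choose 0; 0->0 ok
  pos 15: y in {0,2}, choose 0; 0->0 ok
  pos 16: y in {0,2}, choose 0; 0->0 ok
  pos 17: x in {1}, choose 1; 0->1 ok
  pos 18: y in {0,2}, choose 2; 1->2 ok
  pos 19: x in {1}, choose 1; 2->1 ok
  pos 20: y in {0,2}, choose 0; 1->0 ok
  pos 21: x in {1}, choose 1; 0->1 ok
  pos 22: y in {0,2}, choose 0; 1->0 ok
  pos 23: x in {1}, choose 1; 0->1 ok
  pos 24: y in {0,2}, choose 2; 1->2 ok
  pos 25: x in {1}, choose 1; 2->1 ok
  pos 26: y in {0,2}, choose 0; 1->0 ok
  pos 27: y in {0,2}, choose 0; 0->0 ok
  pos 28: x in {1}, choose 1; 0->1 ok
  pos 29: y in {0,2}, choose 0; 1->0 ok

0,0,1,0,1,0,1,2,1,2,1,0,0,0,0,0,0,1,2,1,0,1,0,1,2,1,0,0,1,0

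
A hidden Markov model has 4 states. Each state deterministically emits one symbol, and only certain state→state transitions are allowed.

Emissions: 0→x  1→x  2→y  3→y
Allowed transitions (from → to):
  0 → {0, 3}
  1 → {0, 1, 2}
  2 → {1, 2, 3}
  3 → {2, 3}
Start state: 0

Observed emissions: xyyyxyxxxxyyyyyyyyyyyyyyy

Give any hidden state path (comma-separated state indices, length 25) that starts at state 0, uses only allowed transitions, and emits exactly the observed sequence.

0,3,2,2,1,2,1,0,0,0,3,3,2,2,3,2,2,2,3,3,3,2,3,3,3

  [0] x  {0,1}  => 0  start
  [1] y  {2,3}  => 3  0->3 ok
  [2] y  {2,3}  => 2  3->2 ok
  [3] y  {2,3}  => 2  2->2 ok
  [4] x  {0,1}  => 1  2->1 ok
  [5] y  {2,3}  => 2  1->2 ok
  [6] x  {0,1}  => 1  2->1 ok
  [7] x  {0,1}  => 0  1->0 ok
  [8] x  {0,1}  => 0  0->0 ok
  [9] x  {0,1}  => 0  0->0 ok
  [10] y  {2,3}  => 3  0->3 ok
  [11] y  {2,3}  => 3  3->3 ok
  [12] y  {2,3}  => 2  3->2 ok
  [13] y  {2,3}  => 2  2->2 ok
  [14] y  {2,3}  => 3  2->3 ok
  [15] y  {2,3}  => 2  3->2 ok
  [16] y  {2,3}  => 2  2->2 ok
  [17] y  {2,3}  => 2  2->2 ok
  [18] y  {2,3}  => 3  2->3 ok
  [19] y  {2,3}  => 3  3->3 ok
  [20] y  {2,3}  => 3  3->3 ok
  [21] y  {2,3}  => 2  3->2 ok
  [22] y  {2,3}  => 3  2->3 ok
  [23] y  {2,3}  => 3  3->3 ok
  [24] y  {2,3}  => 3  3->3 ok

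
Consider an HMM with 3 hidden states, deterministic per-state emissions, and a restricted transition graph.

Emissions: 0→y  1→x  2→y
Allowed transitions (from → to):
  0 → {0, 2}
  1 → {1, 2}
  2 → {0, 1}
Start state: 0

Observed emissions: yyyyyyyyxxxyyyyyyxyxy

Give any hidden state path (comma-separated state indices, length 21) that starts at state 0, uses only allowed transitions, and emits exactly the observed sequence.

0,0,0,0,0,2,0,2,1,1,1,2,0,0,0,0,2,1,2,1,2

  0: obs=y cand={0,2} pick 0 [start]
  1: obs=y cand={0,2} pick 0 [0->0 ok]
  2: obs=y cand={0,2} pick 0 [0->0 ok]
  3: obs=y cand={0,2} pick 0 [0->0 ok]
  4: obs=y cand={0,2} pick 0 [0->0 ok]
  5: obs=y cand={0,2} pick 2 [0->2 ok]
  6: obs=y cand={0,2} pick 0 [2->0 ok]
  7: obs=y cand={0,2} pick 2 [0->2 ok]
  8: obs=x cand={1} pick 1 [2->1 ok]
  9: obs=x cand={1} pick 1 [1->1 ok]
  10: obs=x cand={1} pick 1 [1->1 ok]
  11: obs=y cand={0,2} pick 2 [1->2 ok]
  12: obs=y cand={0,2} pick 0 [2->0 ok]
  13: obs=y cand={0,2} pick 0 [0->0 ok]
  14: obs=y cand={0,2} pick 0 [0->0 ok]
  15: obs=y cand={0,2} pick 0 [0->0 ok]
  16: obs=y cand={0,2} pick 2 [0->2 ok]
  17: obs=x cand={1} pick 1 [2->1 ok]
  18: obs=y cand={0,2} pick 2 [1->2 ok]
  19: obs=x cand={1} pick 1 [2->1 ok]
  20: obs=y cand={0,2} pick 2 [1->2 ok]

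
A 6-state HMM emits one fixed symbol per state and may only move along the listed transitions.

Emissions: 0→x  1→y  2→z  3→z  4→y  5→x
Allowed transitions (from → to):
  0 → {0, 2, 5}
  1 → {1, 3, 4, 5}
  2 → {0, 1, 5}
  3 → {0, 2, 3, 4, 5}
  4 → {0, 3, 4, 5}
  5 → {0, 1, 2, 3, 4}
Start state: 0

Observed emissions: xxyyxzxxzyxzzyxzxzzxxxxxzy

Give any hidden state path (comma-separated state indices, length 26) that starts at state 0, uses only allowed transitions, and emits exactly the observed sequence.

0,5,4,4,5,2,0,5,2,1,5,3,2,1,5,2,5,3,2,0,5,0,5,0,2,1

  t0 'x' -> {0,5}, take 0 (start)
  t1 'x' -> {0,5}, take 5 (0->5 ok)
  t2 'y' -> {1,4}, take 4 (5->4 ok)
  t3 'y' -> {1,4}, take 4 (4->4 ok)
  t4 'x' -> {0,5}, take 5 (4->5 ok)
  t5 'z' -> {2,3}, take 2 (5->2 ok)
  t6 'x' -> {0,5}, take 0 (2->0 ok)
  t7 'x' -> {0,5}, take 5 (0->5 ok)
  t8 'z' -> {2,3}, take 2 (5->2 ok)
  t9 'y' -> {1,4}, take 1 (2->1 ok)
  t10 'x' -> {0,5}, take 5 (1->5 ok)
  t11 'z' -> {2,3}, take 3 (5->3 ok)
  t12 'z' -> {2,3}, take 2 (3->2 ok)
  t13 'y' -> {1,4}, take 1 (2->1 ok)
  t14 'x' -> {0,5}, take 5 (1->5 ok)
  t15 'z' -> {2,3}, take 2 (5->2 ok)
  t16 'x' -> {0,5}, take 5 (2->5 ok)
  t17 'z' -> {2,3}, take 3 (5->3 ok)
  t18 'z' -> {2,3}, take 2 (3->2 ok)
  t19 'x' -> {0,5}, take 0 (2->0 ok)
  t20 'x' -> {0,5}, take 5 (0->5 ok)
  t21 'x' -> {0,5}, take 0 (5->0 ok)
  t22 'x' -> {0,5}, take 5 (0->5 ok)
  t23 'x' -> {0,5}, take 0 (5->0 ok)
  t24 'z' -> {2,3}, take 2 (0->2 ok)
  t25 'y' -> {1,4}, take 1 (2->1 ok)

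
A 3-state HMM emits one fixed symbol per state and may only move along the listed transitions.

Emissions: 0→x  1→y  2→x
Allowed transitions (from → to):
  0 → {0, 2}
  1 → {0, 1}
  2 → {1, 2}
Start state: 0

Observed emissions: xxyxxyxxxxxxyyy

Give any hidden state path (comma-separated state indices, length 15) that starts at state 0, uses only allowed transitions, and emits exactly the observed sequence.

  0: obs=x cand={0,2} pick 0 [start]
  1: obs=x cand={0,2} pick 2 [0->2 ok]
  2: obs=y cand={1} pick 1 [2->1 ok]
  3: obs=x cand={0,2} pick 0 [1->0 ok]
  4: obs=x cand={0,2} pick 2 [0->2 ok]
  5: obs=y cand={1} pick 1 [2->1 ok]
  6: obs=x cand={0,2} pick 0 [1->0 ok]
  7: obs=x cand={0,2} pick 0 [0->0 ok]
  8: obs=x cand={0,2} pick 0 [0->0 ok]
  9: obs=x cand={0,2} pick 0 [0->0 ok]
  10: obs=x cand={0,2} pick 2 [0->2 ok]
  11: obs=x cand={0,2} pick 2 [2->2 ok]
  12: obs=y cand={1} pick 1 [2->1 ok]
  13: obs=y cand={1} pick 1 [1->1 ok]
  14: obs=y cand={1} pick 1 [1->1 ok]

0,2,1,0,2,1,0,0,0,0,2,2,1,1,1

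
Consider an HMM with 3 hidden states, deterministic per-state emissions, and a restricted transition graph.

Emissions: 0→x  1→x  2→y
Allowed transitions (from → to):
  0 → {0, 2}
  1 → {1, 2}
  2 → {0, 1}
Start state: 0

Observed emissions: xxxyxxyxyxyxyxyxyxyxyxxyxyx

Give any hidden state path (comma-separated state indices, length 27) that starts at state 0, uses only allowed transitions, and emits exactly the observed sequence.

0,0,0,2,0,0,2,0,2,1,2,0,2,1,2,1,2,0,2,1,2,1,1,2,1,2,0

  0: obs=x cand={0,1} pick 0 [start]
  1: obs=x cand={0,1} pick 0 [0->0 ok]
  2: obs=x cand={0,1} pick 0 [0->0 ok]
  3: obs=y cand={2} pick 2 [0->2 ok]
  4: obs=x cand={0,1} pick 0 [2->0 ok]
  5: obs=x cand={0,1} pick 0 [0->0 ok]
  6: obs=y cand={2} pick 2 [0->2 ok]
  7: obs=x cand={0,1} pick 0 [2->0 ok]
  8: obs=y cand={2} pick 2 [0->2 ok]
  9: obs=x cand={0,1} pick 1 [2->1 ok]
  10: obs=y cand={2} pick 2 [1->2 ok]
  11: obs=x cand={0,1} pick 0 [2->0 ok]
  12: obs=y cand={2} pick 2 [0->2 ok]
  13: obs=x cand={0,1} pick 1 [2->1 ok]
  14: obs=y cand={2} pick 2 [1->2 ok]
  15: obs=x cand={0,1} pick 1 [2->1 ok]
  16: obs=y cand={2} pick 2 [1->2 ok]
  17: obs=x cand={0,1} pick 0 [2->0 ok]
  18: obs=y cand={2} pick 2 [0->2 ok]
  19: obs=x cand={0,1} pick 1 [2->1 ok]
  20: obs=y cand={2} pick 2 [1->2 ok]
  21: obs=x cand={0,1} pick 1 [2->1 ok]
  22: obs=x cand={0,1} pick 1 [1->1 ok]
  23: obs=y cand={2} pick 2 [1->2 ok]
  24: obs=x cand={0,1} pick 1 [2->1 ok]
  25: obs=y cand={2} pick 2 [1->2 ok]
  26: obs=x cand={0,1} pick 0 [2->0 ok]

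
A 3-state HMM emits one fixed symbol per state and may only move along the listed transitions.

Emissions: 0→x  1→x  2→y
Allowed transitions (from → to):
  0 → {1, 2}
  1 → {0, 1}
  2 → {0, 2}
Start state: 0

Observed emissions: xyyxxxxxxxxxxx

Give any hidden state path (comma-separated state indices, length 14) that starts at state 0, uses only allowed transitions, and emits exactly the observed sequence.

  t0 'x' -> {0,1}, take 0 (start)
  t1 'y' -> {2}, take 2 (0->2 ok)
  t2 'y' -> {2}, take 2 (2->2 ok)
  t3 'x' -> {0,1}, take 0 (2->0 ok)
  t4 'x' -> {0,1}, take 1 (0->1 ok)
  t5 'x' -> {0,1}, take 1 (1->1 ok)
  t6 'x' -> {0,1}, take 1 (1->1 ok)
  t7 'x' -> {0,1}, take 0 (1->0 ok)
  t8 'x' -> {0,1}, take 1 (0->1 ok)
  t9 'x' -> {0,1}, take 1 (1->1 ok)
  t10 'x' -> {0,1}, take 0 (1->0 ok)
  t11 'x' -> {0,1}, take 1 (0->1 ok)
  t12 'x' -> {0,1}, take 0 (1->0 ok)
  t13 'x' -> {0,1}, take 1 (0->1 ok)

0,2,2,0,1,1,1,0,1,1,0,1,0,1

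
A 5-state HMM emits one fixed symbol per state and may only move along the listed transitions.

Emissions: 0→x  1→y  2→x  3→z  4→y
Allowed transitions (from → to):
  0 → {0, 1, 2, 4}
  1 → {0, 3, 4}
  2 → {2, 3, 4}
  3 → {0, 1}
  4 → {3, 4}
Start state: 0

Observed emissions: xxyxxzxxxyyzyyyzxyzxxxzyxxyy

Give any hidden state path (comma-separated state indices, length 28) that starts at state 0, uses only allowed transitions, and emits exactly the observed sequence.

0,0,1,0,2,3,0,0,0,4,4,3,1,4,4,3,0,4,3,0,2,2,3,1,0,0,4,4

  0: obs=x cand={0,2} pick 0 [start]
  1: obs=x cand={0,2} pick 0 [0->0 ok]
  2: obs=y cand={1,4} pick 1 [0->1 ok]
  3: obs=x cand={0,2} pick 0 [1->0 ok]
  4: obs=x cand={0,2} pick 2 [0->2 ok]
  5: obs=z cand={3} pick 3 [2->3 ok]
  6: obs=x cand={0,2} pick 0 [3->0 ok]
  7: obs=x cand={0,2} pick 0 [0->0 ok]
  8: obs=x cand={0,2} pick 0 [0->0 ok]
  9: obs=y cand={1,4} pick 4 [0->4 ok]
  10: obs=y cand={1,4} pick 4 [4->4 ok]
  11: obs=z cand={3} pick 3 [4->3 ok]
  12: obs=y cand={1,4} pick 1 [3->1 ok]
  13: obs=y cand={1,4} pick 4 [1->4 ok]
  14: obs=y cand={1,4} pick 4 [4->4 ok]
  15: obs=z cand={3} pick 3 [4->3 ok]
  16: obs=x cand={0,2} pick 0 [3->0 ok]
  17: obs=y cand={1,4} pick 4 [0->4 ok]
  18: obs=z cand={3} pick 3 [4->3 ok]
  19: obs=x cand={0,2} pick 0 [3->0 ok]
  20: obs=x cand={0,2} pick 2 [0->2 ok]
  21: obs=x cand={0,2} pick 2 [2->2 ok]
  22: obs=z cand={3} pick 3 [2->3 ok]
  23: obs=y cand={1,4} pick 1 [3->1 ok]
  24: obs=x cand={0,2} pick 0 [1->0 ok]
  25: obs=x cand={0,2} pick 0 [0->0 ok]
  26: obs=y cand={1,4} pick 4 [0->4 ok]
  27: obs=y cand={1,4} pick 4 [4->4 ok]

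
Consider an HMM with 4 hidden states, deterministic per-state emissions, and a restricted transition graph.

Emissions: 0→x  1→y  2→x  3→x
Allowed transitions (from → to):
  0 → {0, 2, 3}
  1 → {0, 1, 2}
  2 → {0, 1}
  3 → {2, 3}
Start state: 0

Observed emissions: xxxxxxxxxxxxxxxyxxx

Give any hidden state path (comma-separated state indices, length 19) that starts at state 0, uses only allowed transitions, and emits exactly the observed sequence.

  t0 'x' -> {0,2,3}, take 0 (start)
  t1 'x' -> {0,2,3}, take 0 (0->0 ok)
  t2 'x' -> {0,2,3}, take 3 (0->3 ok)
  t3 'x' -> {0,2,3}, take 3 (3->3 ok)
  t4 'x' -> {0,2,3}, take 2 (3->2 ok)
  t5 'x' -> {0,2,3}, take 0 (2->0 ok)
  t6 'x' -> {0,2,3}, take 2 (0->2 ok)
  t7 'x' -> {0,2,3}, take 0 (2->0 ok)
  t8 'x' -> {0,2,3}, take 2 (0->2 ok)
  t9 'x' -> {0,2,3}, take 0 (2->0 ok)
  t10 'x' -> {0,2,3}, take 0 (0->0 ok)
  t11 'x' -> {0,2,3}, take 2 (0->2 ok)
  t12 'x' -> {0,2,3}, take 0 (2->0 ok)
  t13 'x' -> {0,2,3}, take 0 (0->0 ok)
  t14 'x' -> {0,2,3}, take 2 (0->2 ok)
  t15 'y' -> {1}, take 1 (2->1 ok)
  t16 'x' -> {0,2,3}, take 0 (1->0 ok)
  t17 'x' -> {0,2,3}, take 3 (0->3 ok)
  t18 'x' -> {0,2,3}, take 3 (3->3 ok)

0,0,3,3,2,0,2,0,2,0,0,2,0,0,2,1,0,3,3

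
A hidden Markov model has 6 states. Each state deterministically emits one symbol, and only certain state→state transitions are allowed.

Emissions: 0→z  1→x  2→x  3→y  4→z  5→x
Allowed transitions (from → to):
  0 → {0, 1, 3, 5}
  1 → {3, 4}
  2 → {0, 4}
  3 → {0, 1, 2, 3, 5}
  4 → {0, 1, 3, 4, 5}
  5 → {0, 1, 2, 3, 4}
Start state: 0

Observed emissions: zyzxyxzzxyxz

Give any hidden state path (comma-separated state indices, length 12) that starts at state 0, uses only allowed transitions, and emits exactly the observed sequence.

0,3,0,1,3,5,0,0,1,3,2,4

  t0 'z' -> {0,4}, take 0 (start)
  t1 'y' -> {3}, take 3 (0->3 ok)
  t2 'z' -> {0,4}, take 0 (3->0 ok)
  t3 'x' -> {1,2,5}, take 1 (0->1 ok)
  t4 'y' -> {3}, take 3 (1->3 ok)
  t5 'x' -> {1,2,5}, take 5 (3->5 ok)
  t6 'z' -> {0,4}, take 0 (5->0 ok)
  t7 'z' -> {0,4}, take 0 (0->0 ok)
  t8 'x' -> {1,2,5}, take 1 (0->1 ok)
  t9 'y' -> {3}, take 3 (1->3 ok)
  t10 'x' -> {1,2,5}, take 2 (3->2 ok)
  t11 'z' -> {0,4}, take 4 (2->4 ok)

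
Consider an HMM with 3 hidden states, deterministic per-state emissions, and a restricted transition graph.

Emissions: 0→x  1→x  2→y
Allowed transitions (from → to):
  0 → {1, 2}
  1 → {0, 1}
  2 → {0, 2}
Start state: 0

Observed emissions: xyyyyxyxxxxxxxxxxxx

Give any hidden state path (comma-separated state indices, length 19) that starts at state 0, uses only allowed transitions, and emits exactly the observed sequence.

0,2,2,2,2,0,2,0,1,0,1,1,0,1,0,1,1,0,1

  0: obs=x cand={0,1} pick 0 [start]
  1: obs=y cand={2} pick 2 [0->2 ok]
  2: obs=y cand={2} pick 2 [2->2 ok]
  3: obs=y cand={2} pick 2 [2->2 ok]
  4: obs=y cand={2} pick 2 [2->2 ok]
  5: obs=x cand={0,1} pick 0 [2->0 ok]
  6: obs=y cand={2} pick 2 [0->2 ok]
  7: obs=x cand={0,1} pick 0 [2->0 ok]
  8: obs=x cand={0,1} pick 1 [0->1 ok]
  9: obs=x cand={0,1} pick 0 [1->0 ok]
  10: obs=x cand={0,1} pick 1 [0->1 ok]
  11: obs=x cand={0,1} pick 1 [1->1 ok]
  12: obs=x cand={0,1} pick 0 [1->0 ok]
  13: obs=x cand={0,1} pick 1 [0->1 ok]
  14: obs=x cand={0,1} pick 0 [1->0 ok]
  15: obs=x cand={0,1} pick 1 [0->1 ok]
  16: obs=x cand={0,1} pick 1 [1->1 ok]
  17: obs=x cand={0,1} pick 0 [1->0 ok]
  18: obs=x cand={0,1} pick 1 [0->1 ok]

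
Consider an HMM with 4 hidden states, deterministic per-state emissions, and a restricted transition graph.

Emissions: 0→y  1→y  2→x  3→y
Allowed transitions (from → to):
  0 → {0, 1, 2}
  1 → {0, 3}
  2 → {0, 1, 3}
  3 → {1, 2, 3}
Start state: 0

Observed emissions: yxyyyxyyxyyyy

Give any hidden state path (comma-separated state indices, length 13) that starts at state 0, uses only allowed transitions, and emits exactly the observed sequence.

0,2,1,0,0,2,1,3,2,1,0,0,0

  0: obs=y cand={0,1,3} pick 0 [start]
  1: obs=x cand={2} pick 2 [0->2 ok]
  2: obs=y cand={0,1,3} pick 1 [2->1 ok]
  3: obs=y cand={0,1,3} pick 0 [1->0 ok]
  4: obs=y cand={0,1,3} pick 0 [0->0 ok]
  5: obs=x cand={2} pick 2 [0->2 ok]
  6: obs=y cand={0,1,3} pick 1 [2->1 ok]
  7: obs=y cand={0,1,3} pick 3 [1->3 ok]
  8: obs=x cand={2} pick 2 [3->2 ok]
  9: obs=y cand={0,1,3} pick 1 [2->1 ok]
  10: obs=y cand={0,1,3} pick 0 [1->0 ok]
  11: obs=y cand={0,1,3} pick 0 [0->0 ok]
  12: obs=y cand={0,1,3} pick 0 [0->0 ok]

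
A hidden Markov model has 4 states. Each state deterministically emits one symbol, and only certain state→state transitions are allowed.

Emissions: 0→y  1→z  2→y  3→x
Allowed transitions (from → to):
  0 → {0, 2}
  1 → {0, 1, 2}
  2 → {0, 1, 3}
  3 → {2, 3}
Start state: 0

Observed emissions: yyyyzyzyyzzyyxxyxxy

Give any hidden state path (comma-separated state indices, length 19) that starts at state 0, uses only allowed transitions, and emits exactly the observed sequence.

  [0] y  {0,2}  => 0  start
  [1] y  {0,2}  => 0  0->0 ok
  [2] y  {0,2}  => 0  0->0 ok
  [3] y  {0,2}  => 2  0->2 ok
  [4] z  {1}  => 1  2->1 ok
  [5] y  {0,2}  => 2  1->2 ok
  [6] z  {1}  => 1  2->1 ok
  [7] y  {0,2}  => 0  1->0 ok
  [8] y  {0,2}  => 2  0->2 ok
  [9] z  {1}  => 1  2->1 ok
  [10] z  {1}  => 1  1->1 ok
  [11] y  {0,2}  => 0  1->0 ok
  [12] y  {0,2}  => 2  0->2 ok
  [13] x  {3}  => 3  2->3 ok
  [14] x  {3}  => 3  3->3 ok
  [15] y  {0,2}  => 2  3->2 ok
  [16] x  {3}  => 3  2->3 ok
  [17] x  {3}  => 3  3->3 ok
  [18] y  {0,2}  => 2  3->2 ok

0,0,0,2,1,2,1,0,2,1,1,0,2,3,3,2,3,3,2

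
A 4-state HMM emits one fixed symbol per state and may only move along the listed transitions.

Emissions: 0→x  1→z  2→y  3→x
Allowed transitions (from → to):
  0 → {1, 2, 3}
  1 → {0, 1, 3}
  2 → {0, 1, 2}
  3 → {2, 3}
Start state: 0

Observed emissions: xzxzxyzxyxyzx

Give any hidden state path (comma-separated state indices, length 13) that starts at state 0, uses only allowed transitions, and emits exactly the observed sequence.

  t0 'x' -> {0,3}, take 0 (start)
  t1 'z' -> {1}, take 1 (0->1 ok)
  t2 'x' -> {0,3}, take 0 (1->0 ok)
  t3 'z' -> {1}, take 1 (0->1 ok)
  t4 'x' -> {0,3}, take 3 (1->3 ok)
  t5 'y' -> {2}, take 2 (3->2 ok)
  t6 'z' -> {1}, take 1 (2->1 ok)
  t7 'x' -> {0,3}, take 3 (1->3 ok)
  t8 'y' -> {2}, take 2 (3->2 ok)
  t9 'x' -> {0,3}, take 0 (2->0 ok)
  t10 'y' -> {2}, take 2 (0->2 ok)
  t11 'z' -> {1}, take 1 (2->1 ok)
  t12 'x' -> {0,3}, take 0 (1->0 ok)

0,1,0,1,3,2,1,3,2,0,2,1,0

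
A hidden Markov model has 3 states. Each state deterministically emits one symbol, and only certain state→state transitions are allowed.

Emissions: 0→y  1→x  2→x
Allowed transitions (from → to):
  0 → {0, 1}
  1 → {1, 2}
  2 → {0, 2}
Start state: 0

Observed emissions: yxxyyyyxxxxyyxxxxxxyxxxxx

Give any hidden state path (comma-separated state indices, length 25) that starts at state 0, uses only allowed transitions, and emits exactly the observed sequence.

0,1,2,0,0,0,0,1,2,2,2,0,0,1,1,1,1,1,2,0,1,1,2,2,2

  t0 'y' -> {0}, take 0 (start)
  t1 'x' -> {1,2}, take 1 (0->1 ok)
  t2 'x' -> {1,2}, take 2 (1->2 ok)
  t3 'y' -> {0}, take 0 (2->0 ok)
  t4 'y' -> {0}, take 0 (0->0 ok)
  t5 'y' -> {0}, take 0 (0->0 ok)
  t6 'y' -> {0}, take 0 (0->0 ok)
  t7 'x' -> {1,2}, take 1 (0->1 ok)
  t8 'x' -> {1,2}, take 2 (1->2 ok)
  t9 'x' -> {1,2}, take 2 (2->2 ok)
  t10 'x' -> {1,2}, take 2 (2->2 ok)
  t11 'y' -> {0}, take 0 (2->0 ok)
  t12 'y' -> {0}, take 0 (0->0 ok)
  t13 'x' -> {1,2}, take 1 (0->1 ok)
  t14 'x' -> {1,2}, take 1 (1->1 ok)
  t15 'x' -> {1,2}, take 1 (1->1 ok)
  t16 'x' -> {1,2}, take 1 (1->1 ok)
  t17 'x' -> {1,2}, take 1 (1->1 ok)
  t18 'x' -> {1,2}, take 2 (1->2 ok)
  t19 'y' -> {0}, take 0 (2->0 ok)
  t20 'x' -> {1,2}, take 1 (0->1 ok)
  t21 'x' -> {1,2}, take 1 (1->1 ok)
  t22 'x' -> {1,2}, take 2 (1->2 ok)
  t23 'x' -> {1,2}, take 2 (2->2 ok)
  t24 'x' -> {1,2}, take 2 (2->2 ok)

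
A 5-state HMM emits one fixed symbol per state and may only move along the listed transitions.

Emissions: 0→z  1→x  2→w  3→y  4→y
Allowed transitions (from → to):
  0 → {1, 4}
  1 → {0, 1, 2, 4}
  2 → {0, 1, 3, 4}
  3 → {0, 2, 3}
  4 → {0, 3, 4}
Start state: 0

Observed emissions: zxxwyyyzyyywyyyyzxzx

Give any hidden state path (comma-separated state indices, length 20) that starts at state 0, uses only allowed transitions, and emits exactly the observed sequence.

0,1,1,2,4,4,3,0,4,4,3,2,3,3,3,3,0,1,0,1

  [0] z  {0}  => 0  start
  [1] x  {1}  => 1  0->1 ok
  [2] x  {1}  => 1  1->1 ok
  [3] w  {2}  => 2  1->2 ok
  [4] y  {3,4}  => 4  2->4 ok
  [5] y  {3,4}  => 4  4->4 ok
  [6] y  {3,4}  => 3  4->3 ok
  [7] z  {0}  => 0  3->0 ok
  [8] y  {3,4}  => 4  0->4 ok
  [9] y  {3,4}  => 4  4->4 ok
  [10] y  {3,4}  => 3  4->3 ok
  [11] w  {2}  => 2  3->2 ok
  [12] y  {3,4}  => 3  2->3 ok
  [13] y  {3,4}  => 3  3->3 ok
  [14] y  {3,4}  => 3  3->3 ok
  [15] y  {3,4}  => 3  3->3 ok
  [16] z  {0}  => 0  3->0 ok
  [17] x  {1}  => 1  0->1 ok
  [18] z  {0}  => 0  1->0 ok
  [19] x  {1}  => 1  0->1 ok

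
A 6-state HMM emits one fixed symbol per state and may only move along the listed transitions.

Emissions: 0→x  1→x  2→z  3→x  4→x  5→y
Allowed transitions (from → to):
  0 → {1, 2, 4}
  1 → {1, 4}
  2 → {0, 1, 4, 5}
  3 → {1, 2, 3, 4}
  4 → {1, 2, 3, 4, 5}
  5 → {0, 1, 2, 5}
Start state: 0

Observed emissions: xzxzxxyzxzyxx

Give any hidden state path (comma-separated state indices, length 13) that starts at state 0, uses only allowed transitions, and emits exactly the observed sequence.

0,2,4,2,4,4,5,2,0,2,5,0,1

  pos 0: x in {0,1,3,4}, choose 0; start
  pos 1: z in {2}, choose 2; 0->2 ok
  pos 2: x in {0,1,3,4}, choose 4; 2->4 ok
  pos 3: z in {2}, choose 2; 4->2 ok
  pos 4: x in {0,1,3,4}, choose 4; 2->4 ok
  pos 5: x in {0,1,3,4}, choose 4; 4->4 ok
  pos 6: y in {5}, choose 5; 4->5 ok
  pos 7: z in {2}, choose 2; 5->2 ok
  pos 8: x in {0,1,3,4}, choose 0; 2->0 ok
  pos 9: z in {2}, choose 2; 0->2 ok
  pos 10: y in {5}, choose 5; 2->5 ok
  pos 11: x in {0,1,3,4}, choose 0; 5->0 ok
  pos 12: x in {0,1,3,4}, choose 1; 0->1 ok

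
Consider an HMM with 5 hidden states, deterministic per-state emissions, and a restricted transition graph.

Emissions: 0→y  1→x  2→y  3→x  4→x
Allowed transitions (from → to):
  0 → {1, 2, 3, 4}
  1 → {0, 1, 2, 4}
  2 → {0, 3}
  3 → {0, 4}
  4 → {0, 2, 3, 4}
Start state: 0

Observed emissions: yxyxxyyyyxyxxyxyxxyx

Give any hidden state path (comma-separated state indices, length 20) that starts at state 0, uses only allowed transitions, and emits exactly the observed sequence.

0,1,2,3,4,2,0,2,0,3,0,1,4,0,1,0,3,4,2,3

  [0] y  {0,2}  => 0  start
  [1] x  {1,3,4}  => 1  0->1 ok
  [2] y  {0,2}  => 2  1->2 ok
  [3] x  {1,3,4}  => 3  2->3 ok
  [4] x  {1,3,4}  => 4  3->4 ok
  [5] y  {0,2}  => 2  4->2 ok
  [6] y  {0,2}  => 0  2->0 ok
  [7] y  {0,2}  => 2  0->2 ok
  [8] y  {0,2}  => 0  2->0 ok
  [9] x  {1,3,4}  => 3  0->3 ok
  [10] y  {0,2}  => 0  3->0 ok
  [11] x  {1,3,4}  => 1  0->1 ok
  [12] x  {1,3,4}  => 4  1->4 ok
  [13] y  {0,2}  => 0  4->0 ok
  [14] x  {1,3,4}  => 1  0->1 ok
  [15] y  {0,2}  => 0  1->0 ok
  [16] x  {1,3,4}  => 3  0->3 ok
  [17] x  {1,3,4}  => 4  3->4 ok
  [18] y  {0,2}  => 2  4->2 ok
  [19] x  {1,3,4}  => 3  2->3 ok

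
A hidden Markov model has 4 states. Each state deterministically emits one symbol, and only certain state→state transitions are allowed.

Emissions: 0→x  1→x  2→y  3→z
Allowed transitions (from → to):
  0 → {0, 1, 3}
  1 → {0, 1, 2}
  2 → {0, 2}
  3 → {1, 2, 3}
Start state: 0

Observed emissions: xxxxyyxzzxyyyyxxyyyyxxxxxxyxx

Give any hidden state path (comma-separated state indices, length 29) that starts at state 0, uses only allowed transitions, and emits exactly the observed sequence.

  [0] x  {0,1}  => 0  start
  [1] x  {0,1}  => 0  0->0 ok
  [2] x  {0,1}  => 1  0->1 ok
  [3] x  {0,1}  => 1  1->1 ok
  [4] y  {2}  => 2  1->2 ok
  [5] y  {2}  => 2  2->2 ok
  [6] x  {0,1}  => 0  2->0 ok
  [7] z  {3}  => 3  0->3 ok
  [8] z  {3}  => 3  3->3 ok
  [9] x  {0,1}  => 1  3->1 ok
  [10] y  {2}  => 2  1->2 ok
  [11] y  {2}  => 2  2->2 ok
  [12] y  {2}  => 2  2->2 ok
  [13] y  {2}  => 2  2->2 ok
  [14] x  {0,1}  => 0  2->0 ok
  [15] x  {0,1}  => 1  0->1 ok
  [16] y  {2}  => 2  1->2 ok
  [17] y  {2}  => 2  2->2 ok
  [18] y  {2}  => 2  2->2 ok
  [19] y  {2}  => 2  2->2 ok
  [20] x  {0,1}  => 0  2->0 ok
  [21] x  {0,1}  => 0  0->0 ok
  [22] x  {0,1}  => 0  0->0 ok
  [23] x  {0,1}  => 0  0->0 ok
  [24] x  {0,1}  => 0  0->0 ok
  [25] x  {0,1}  => 1  0->1 ok
  [26] y  {2}  => 2  1->2 ok
  [27] x  {0,1}  => 0  2->0 ok
  [28] x  {0,1}  => 1  0->1 ok

0,0,1,1,2,2,0,3,3,1,2,2,2,2,0,1,2,2,2,2,0,0,0,0,0,1,2,0,1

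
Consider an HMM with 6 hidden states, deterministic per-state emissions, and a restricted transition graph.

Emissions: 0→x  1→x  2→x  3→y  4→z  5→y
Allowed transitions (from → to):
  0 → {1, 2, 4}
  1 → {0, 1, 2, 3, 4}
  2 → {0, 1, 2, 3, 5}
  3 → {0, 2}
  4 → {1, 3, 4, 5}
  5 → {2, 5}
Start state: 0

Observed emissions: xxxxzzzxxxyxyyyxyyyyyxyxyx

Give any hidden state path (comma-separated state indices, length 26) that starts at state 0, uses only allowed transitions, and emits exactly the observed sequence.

  pos 0: x in {0,1,2}, choose 0; start
  pos 1: x in {0,1,2}, choose 1; 0->1 ok
  pos 2: x in {0,1,2}, choose 2; 1->2 ok
  pos 3: x in {0,1,2}, choose 0; 2->0 ok
  pos 4: z in {4}, choose 4; 0->4 ok
  pos 5: z in {4}, choose 4; 4->4 ok
  pos 6: z in {4}, choose 4; 4->4 ok
  pos 7: x in {0,1,2}, choose 1; 4->1 ok
  pos 8: x in {0,1,2}, choose 2; 1->2 ok
  pos 9: x in {0,1,2}, choose 2; 2->2 ok
  pos 10: y in {3,5}, choose 3; 2->3 ok
  pos 11: x in {0,1,2}, choose 2; 3->2 ok
  pos 12: y in {3,5}, choose 5; 2->5 ok
  pos 13: y in {3,5}, choose 5; 5->5 ok
  pos 14: y in {3,5}, choose 5; 5->5 ok
  pos 15: x in {0,1,2}, choose 2; 5->2 ok
  pos 16: y in {3,5}, choose 5; 2->5 ok
  pos 17: y in {3,5}, choose 5; 5->5 ok
  pos 18: y in {3,5}, choose 5; 5->5 ok
  pos 19: y in {3,5}, choose 5; 5->5 ok
  pos 20: y in {3,5}, choose 5; 5->5 ok
  pos 21: x in {0,1,2}, choose 2; 5->2 ok
  pos 22: y in {3,5}, choose 5; 2->5 ok
  pos 23: x in {0,1,2}, choose 2; 5->2 ok
  pos 24: y in {3,5}, choose 5; 2->5 ok
  pos 25: x in {0,1,2}, choose 2; 5->2 ok

0,1,2,0,4,4,4,1,2,2,3,2,5,5,5,2,5,5,5,5,5,2,5,2,5,2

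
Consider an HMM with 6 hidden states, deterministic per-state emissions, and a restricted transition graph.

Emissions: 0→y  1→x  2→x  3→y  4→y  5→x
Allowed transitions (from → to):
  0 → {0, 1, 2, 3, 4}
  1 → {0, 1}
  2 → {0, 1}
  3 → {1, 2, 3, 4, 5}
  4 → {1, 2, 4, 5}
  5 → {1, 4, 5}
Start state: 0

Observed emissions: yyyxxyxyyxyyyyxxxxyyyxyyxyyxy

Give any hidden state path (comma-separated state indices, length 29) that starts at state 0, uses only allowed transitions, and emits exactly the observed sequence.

  pos 0: y in {0,3,4}, choose 0; start
  pos 1: y in {0,3,4}, choose 3; 0->3 ok
  pos 2: y in {0,3,4}, choose 4; 3->4 ok
  pos 3: x in {1,2,5}, choose 2; 4->2 ok
  pos 4: x in {1,2,5}, choose 1; 2->1 ok
  pos 5: y in {0,3,4}, choose 0; 1->0 ok
  pos 6: x in {1,2,5}, choose 2; 0->2 ok
  pos 7: y in {0,3,4}, choose 0; 2->0 ok
  pos 8: y in {0,3,4}, choose 4; 0->4 ok
  pos 9: x in {1,2,5}, choose 2; 4->2 ok
  pos 10: y in {0,3,4}, choose 0; 2->0 ok
  pos 11: y in {0,3,4}, choose 3; 0->3 ok
  pos 12: y in {0,3,4}, choose 3; 3->3 ok
  pos 13: y in {0,3,4}, choose 3; 3->3 ok
  pos 14: x in {1,2,5}, choose 2; 3->2 ok
  pos 15: x in {1,2,5}, choose 1; 2->1 ok
  pos 16: x in {1,2,5}, choose 1; 1->1 ok
  pos 17: x in {1,2,5}, choose 1; 1->1 ok
  pos 18: y in {0,3,4}, choose 0; 1->0 ok
  pos 19: y in {0,3,4}, choose 4; 0->4 ok
  pos 20: y in {0,3,4}, choose 4; 4->4 ok
  pos 21: x in {1,2,5}, choose 1; 4->1 ok
  pos 22: y in {0,3,4}, choose 0; 1->0 ok
  pos 23: y in {0,3,4}, choose 3; 0->3 ok
  pos 24: x in {1,2,5}, choose 1; 3->1 ok
  pos 25: y in {0,3,4}, choose 0; 1->0 ok
  pos 26: y in {0,3,4}, choose 0; 0->0 ok
  pos 27: x in {1,2,5}, choose 2; 0->2 ok
  pos 28: y in {0,3,4}, choose 0; 2->0 ok

0,3,4,2,1,0,2,0,4,2,0,3,3,3,2,1,1,1,0,4,4,1,0,3,1,0,0,2,0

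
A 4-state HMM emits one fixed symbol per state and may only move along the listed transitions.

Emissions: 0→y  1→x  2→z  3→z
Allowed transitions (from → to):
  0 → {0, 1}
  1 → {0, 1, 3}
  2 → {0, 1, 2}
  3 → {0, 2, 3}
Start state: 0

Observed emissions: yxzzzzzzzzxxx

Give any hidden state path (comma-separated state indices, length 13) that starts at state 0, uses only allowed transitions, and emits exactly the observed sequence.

0,1,3,3,3,3,3,3,2,2,1,1,1

  0: obs=y cand={0} pick 0 [start]
  1: obs=x cand={1} pick 1 [0->1 ok]
  2: obs=z cand={2,3} pick 3 [1->3 ok]
  3: obs=z cand={2,3} pick 3 [3->3 ok]
  4: obs=z cand={2,3} pick 3 [3->3 ok]
  5: obs=z cand={2,3} pick 3 [3->3 ok]
  6: obs=z cand={2,3} pick 3 [3->3 ok]
  7: obs=z cand={2,3} pick 3 [3->3 ok]
  8: obs=z cand={2,3} pick 2 [3->2 ok]
  9: obs=z cand={2,3} pick 2 [2->2 ok]
  10: obs=x cand={1} pick 1 [2->1 ok]
  11: obs=x cand={1} pick 1 [1->1 ok]
  12: obs=x cand={1} pick 1 [1->1 ok]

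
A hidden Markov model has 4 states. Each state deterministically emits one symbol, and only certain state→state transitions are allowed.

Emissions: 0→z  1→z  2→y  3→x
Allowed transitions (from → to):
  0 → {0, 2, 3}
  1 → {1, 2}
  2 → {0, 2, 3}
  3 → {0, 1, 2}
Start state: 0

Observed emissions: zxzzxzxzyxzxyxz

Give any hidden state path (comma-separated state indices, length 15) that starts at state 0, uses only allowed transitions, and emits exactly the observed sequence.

0,3,0,0,3,0,3,0,2,3,0,3,2,3,0

  pos 0: z in {0,1}, choose 0; start
  pos 1: x in {3}, choose 3; 0->3 ok
  pos 2: z in {0,1}, choose 0; 3->0 ok
  pos 3: z in {0,1}, choose 0; 0->0 ok
  pos 4: x in {3}, choose 3; 0->3 ok
  pos 5: z in {0,1}, choose 0; 3->0 ok
  pos 6: x in {3}, choose 3; 0->3 ok
  pos 7: z in {0,1}, choose 0; 3->0 ok
  pos 8: y in {2}, choose 2; 0->2 ok
  pos 9: x in {3}, choose 3; 2->3 ok
  pos 10: z in {0,1}, choose 0; 3->0 ok
  pos 11: x in {3}, choose 3; 0->3 ok
  pos 12: y in {2}, choose 2; 3->2 ok
  pos 13: x in {3}, choose 3; 2->3 ok
  pos 14: z in {0,1}, choose 0; 3->0 ok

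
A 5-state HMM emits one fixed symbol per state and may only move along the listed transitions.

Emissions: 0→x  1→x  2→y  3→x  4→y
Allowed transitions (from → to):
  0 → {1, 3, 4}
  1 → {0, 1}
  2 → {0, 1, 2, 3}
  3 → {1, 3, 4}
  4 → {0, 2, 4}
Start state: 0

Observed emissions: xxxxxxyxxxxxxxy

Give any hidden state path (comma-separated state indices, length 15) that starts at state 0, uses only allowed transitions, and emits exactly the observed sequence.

  t0 'x' -> {0,1,3}, take 0 (start)
  t1 'x' -> {0,1,3}, take 1 (0->1 ok)
  t2 'x' -> {0,1,3}, take 1 (1->1 ok)
  t3 'x' -> {0,1,3}, take 0 (1->0 ok)
  t4 'x' -> {0,1,3}, take 1 (0->1 ok)
  t5 'x' -> {0,1,3}, take 0 (1->0 ok)
  t6 'y' -> {2,4}, take 4 (0->4 ok)
  t7 'x' -> {0,1,3}, take 0 (4->0 ok)
  t8 'x' -> {0,1,3}, take 1 (0->1 ok)
  t9 'x' -> {0,1,3}, take 1 (1->1 ok)
  t10 'x' -> {0,1,3}, take 1 (1->1 ok)
  t11 'x' -> {0,1,3}, take 0 (1->0 ok)
  t12 'x' -> {0,1,3}, take 3 (0->3 ok)
  t13 'x' -> {0,1,3}, take 3 (3->3 ok)
  t14 'y' -> {2,4}, take 4 (3->4 ok)

0,1,1,0,1,0,4,0,1,1,1,0,3,3,4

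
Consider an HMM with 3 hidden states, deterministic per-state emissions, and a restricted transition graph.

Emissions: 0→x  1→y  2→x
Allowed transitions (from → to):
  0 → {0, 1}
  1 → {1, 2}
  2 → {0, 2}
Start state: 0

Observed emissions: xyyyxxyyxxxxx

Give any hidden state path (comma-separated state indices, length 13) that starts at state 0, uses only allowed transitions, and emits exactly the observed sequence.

  t0 'x' -> {0,2}, take 0 (start)
  t1 'y' -> {1}, take 1 (0->1 ok)
  t2 'y' -> {1}, take 1 (1->1 ok)
  t3 'y' -> {1}, take 1 (1->1 ok)
  t4 'x' -> {0,2}, take 2 (1->2 ok)
  t5 'x' -> {0,2}, take 0 (2->0 ok)
  t6 'y' -> {1}, take 1 (0->1 ok)
  t7 'y' -> {1}, take 1 (1->1 ok)
  t8 'x' -> {0,2}, take 2 (1->2 ok)
  t9 'x' -> {0,2}, take 2 (2->2 ok)
  t10 'x' -> {0,2}, take 2 (2->2 ok)
  t11 'x' -> {0,2}, take 2 (2->2 ok)
  t12 'x' -> {0,2}, take 0 (2->0 ok)

0,1,1,1,2,0,1,1,2,2,2,2,0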